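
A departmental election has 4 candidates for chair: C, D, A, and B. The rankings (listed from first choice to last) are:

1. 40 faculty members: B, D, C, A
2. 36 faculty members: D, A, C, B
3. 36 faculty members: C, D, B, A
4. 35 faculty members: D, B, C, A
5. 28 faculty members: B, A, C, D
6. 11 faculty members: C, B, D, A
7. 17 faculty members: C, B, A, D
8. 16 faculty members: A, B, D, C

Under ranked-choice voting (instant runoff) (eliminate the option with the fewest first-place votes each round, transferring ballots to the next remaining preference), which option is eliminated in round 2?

Round 1: C 64, D 71, A 16, B 68. Eliminate A.
Round 2: C 64, D 71, B 84. Eliminate C.

C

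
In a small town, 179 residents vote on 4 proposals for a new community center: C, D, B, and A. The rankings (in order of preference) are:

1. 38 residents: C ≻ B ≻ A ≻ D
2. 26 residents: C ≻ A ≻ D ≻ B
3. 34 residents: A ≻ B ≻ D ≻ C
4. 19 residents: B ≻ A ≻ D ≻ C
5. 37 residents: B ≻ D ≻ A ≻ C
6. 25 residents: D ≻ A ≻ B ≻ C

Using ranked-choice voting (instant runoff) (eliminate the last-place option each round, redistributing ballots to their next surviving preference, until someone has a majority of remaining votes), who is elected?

A

Round 1: C 64, D 25, B 56, A 34. Eliminate D.
Round 2: C 64, B 56, A 59. Eliminate B.
Round 3: C 64, A 115. A has a majority.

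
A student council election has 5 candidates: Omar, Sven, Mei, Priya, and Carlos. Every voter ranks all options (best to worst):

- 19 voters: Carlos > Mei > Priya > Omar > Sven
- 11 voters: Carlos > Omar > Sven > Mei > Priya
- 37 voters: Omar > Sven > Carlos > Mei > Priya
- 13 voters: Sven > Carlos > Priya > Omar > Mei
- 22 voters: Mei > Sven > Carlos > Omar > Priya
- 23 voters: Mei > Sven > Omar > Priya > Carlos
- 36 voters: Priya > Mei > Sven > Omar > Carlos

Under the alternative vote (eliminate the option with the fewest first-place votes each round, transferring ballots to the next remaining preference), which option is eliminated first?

Sven

Round 1: Omar 37, Sven 13, Mei 45, Priya 36, Carlos 30. Eliminate Sven.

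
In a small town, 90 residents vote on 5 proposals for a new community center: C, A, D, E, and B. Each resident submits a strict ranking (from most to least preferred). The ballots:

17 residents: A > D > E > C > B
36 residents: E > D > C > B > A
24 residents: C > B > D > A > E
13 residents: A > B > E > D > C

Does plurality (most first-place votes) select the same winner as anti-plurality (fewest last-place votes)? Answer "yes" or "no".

no

Plurality — first-place votes: C 24, A 30, D 0, E 36, B 0. Winner: E.
Anti-plurality — last-place votes: C 13, A 36, D 0, E 24, B 17. Winner: D.
The two methods disagree.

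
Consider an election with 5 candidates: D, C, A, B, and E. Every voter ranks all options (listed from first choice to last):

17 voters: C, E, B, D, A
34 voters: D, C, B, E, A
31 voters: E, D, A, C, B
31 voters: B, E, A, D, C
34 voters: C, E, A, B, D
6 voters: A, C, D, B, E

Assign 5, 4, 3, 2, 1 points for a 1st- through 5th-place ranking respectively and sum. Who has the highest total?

D: 17·2 + 34·5 + 31·4 + 31·2 + 34·1 + 6·3 = 442
C: 17·5 + 34·4 + 31·2 + 31·1 + 34·5 + 6·4 = 508
A: 17·1 + 34·1 + 31·3 + 31·3 + 34·3 + 6·5 = 369
B: 17·3 + 34·3 + 31·1 + 31·5 + 34·2 + 6·2 = 419
E: 17·4 + 34·2 + 31·5 + 31·4 + 34·4 + 6·1 = 557
E has the highest Borda score (557).

E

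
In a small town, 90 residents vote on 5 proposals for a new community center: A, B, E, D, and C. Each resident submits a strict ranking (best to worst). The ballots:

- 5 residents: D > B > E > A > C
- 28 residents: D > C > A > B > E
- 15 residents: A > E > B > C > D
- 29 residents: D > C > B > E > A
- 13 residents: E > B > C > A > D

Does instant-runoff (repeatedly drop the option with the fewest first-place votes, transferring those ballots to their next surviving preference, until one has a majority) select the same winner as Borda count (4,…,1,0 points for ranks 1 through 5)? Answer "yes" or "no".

yes

Instant-runoff — R1 A 15, B 0, E 13, D 62, C 0 (D winner). Winner: D.
Borda — scores: A 134, B 170, E 136, D 248, C 212. Winner: D.
The two methods agree.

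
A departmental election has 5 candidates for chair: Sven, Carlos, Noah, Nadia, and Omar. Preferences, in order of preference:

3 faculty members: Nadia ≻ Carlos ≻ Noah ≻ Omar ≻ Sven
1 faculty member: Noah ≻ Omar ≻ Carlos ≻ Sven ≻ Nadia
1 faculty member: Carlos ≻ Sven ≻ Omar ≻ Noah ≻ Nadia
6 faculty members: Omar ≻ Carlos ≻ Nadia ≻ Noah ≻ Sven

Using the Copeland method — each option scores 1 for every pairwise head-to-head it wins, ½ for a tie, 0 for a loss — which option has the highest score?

Omar

Sven: loses to Carlos, Noah, Nadia, and Omar → score 0.
Carlos: beats Sven, Noah, and Nadia; loses to Omar → score 3.
Noah: beats Sven; loses to Carlos, Nadia, and Omar → score 1.
Nadia: beats Sven and Noah; loses to Carlos and Omar → score 2.
Omar: beats Sven, Carlos, Noah, and Nadia → score 4.
Omar has the best pairwise record.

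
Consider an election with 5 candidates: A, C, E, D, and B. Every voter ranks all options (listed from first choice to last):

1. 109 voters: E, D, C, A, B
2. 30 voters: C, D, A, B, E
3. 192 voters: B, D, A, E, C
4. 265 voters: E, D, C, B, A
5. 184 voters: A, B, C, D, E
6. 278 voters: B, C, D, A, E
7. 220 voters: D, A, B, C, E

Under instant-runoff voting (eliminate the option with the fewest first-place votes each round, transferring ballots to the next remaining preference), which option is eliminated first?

C

Round 1: A 184, C 30, E 374, D 220, B 470. Eliminate C.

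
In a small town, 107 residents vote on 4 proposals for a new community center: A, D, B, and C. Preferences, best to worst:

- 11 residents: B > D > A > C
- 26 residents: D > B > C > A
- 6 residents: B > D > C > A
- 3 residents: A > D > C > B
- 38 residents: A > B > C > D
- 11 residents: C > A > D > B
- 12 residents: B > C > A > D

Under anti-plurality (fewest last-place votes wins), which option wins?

C

Last-place votes: A 32, D 50, B 14, C 11.
C is ranked last by the fewest voters, so C wins.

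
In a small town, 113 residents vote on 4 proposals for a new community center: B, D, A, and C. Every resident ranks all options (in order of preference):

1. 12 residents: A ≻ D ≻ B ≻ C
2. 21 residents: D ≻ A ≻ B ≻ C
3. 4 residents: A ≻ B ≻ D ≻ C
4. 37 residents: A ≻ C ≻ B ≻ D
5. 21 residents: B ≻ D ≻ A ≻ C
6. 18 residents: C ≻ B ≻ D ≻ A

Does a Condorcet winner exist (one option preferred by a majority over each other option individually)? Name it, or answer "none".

Checking pairwise contests:
A beats B 74–39.
B beats D 80–33.
D beats A 60–53.
B beats C 58–55.
Every option loses at least one head-to-head, so there is no Condorcet winner.

none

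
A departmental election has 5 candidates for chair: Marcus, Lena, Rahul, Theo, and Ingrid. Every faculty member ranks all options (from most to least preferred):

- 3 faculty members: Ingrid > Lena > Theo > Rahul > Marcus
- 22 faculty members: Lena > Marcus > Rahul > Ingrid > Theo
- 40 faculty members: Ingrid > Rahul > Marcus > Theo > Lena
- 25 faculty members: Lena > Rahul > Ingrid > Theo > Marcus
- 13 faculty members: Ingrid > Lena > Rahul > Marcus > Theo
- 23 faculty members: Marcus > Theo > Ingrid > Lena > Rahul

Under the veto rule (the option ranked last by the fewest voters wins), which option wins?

Ingrid

Last-place votes: Marcus 28, Lena 40, Rahul 23, Theo 35, Ingrid 0.
Ingrid is ranked last by the fewest voters, so Ingrid wins.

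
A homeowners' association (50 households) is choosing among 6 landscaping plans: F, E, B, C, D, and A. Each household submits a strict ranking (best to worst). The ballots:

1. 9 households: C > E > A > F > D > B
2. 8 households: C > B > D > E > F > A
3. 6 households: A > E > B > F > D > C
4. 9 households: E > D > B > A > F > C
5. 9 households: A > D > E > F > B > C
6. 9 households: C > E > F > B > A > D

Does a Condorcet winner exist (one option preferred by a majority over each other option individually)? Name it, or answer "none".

C

C vs F: 26–24 for C.
C vs E: 26–24 for C.
C vs B: 26–24 for C.
C vs D: 26–24 for C.
C vs A: 26–24 for C.
C beats every other option head-to-head.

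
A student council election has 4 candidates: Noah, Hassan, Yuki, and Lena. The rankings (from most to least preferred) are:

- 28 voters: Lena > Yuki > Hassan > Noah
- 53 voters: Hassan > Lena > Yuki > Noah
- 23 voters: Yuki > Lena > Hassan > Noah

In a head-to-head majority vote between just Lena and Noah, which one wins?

Lena

Voters preferring Lena to Noah: 104; preferring Noah to Lena: 0.
Lena wins the head-to-head.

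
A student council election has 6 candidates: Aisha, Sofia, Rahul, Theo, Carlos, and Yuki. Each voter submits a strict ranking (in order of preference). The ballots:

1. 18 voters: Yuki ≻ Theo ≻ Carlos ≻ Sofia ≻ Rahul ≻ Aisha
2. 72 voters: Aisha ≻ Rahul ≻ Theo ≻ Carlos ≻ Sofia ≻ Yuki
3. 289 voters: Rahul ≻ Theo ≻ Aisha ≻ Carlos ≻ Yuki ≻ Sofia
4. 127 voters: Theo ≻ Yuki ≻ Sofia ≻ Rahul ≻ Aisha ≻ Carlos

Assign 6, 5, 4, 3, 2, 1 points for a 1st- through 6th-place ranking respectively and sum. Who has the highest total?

Theo

Aisha: 18·1 + 72·6 + 289·4 + 127·2 = 1860
Sofia: 18·3 + 72·2 + 289·1 + 127·4 = 995
Rahul: 18·2 + 72·5 + 289·6 + 127·3 = 2511
Theo: 18·5 + 72·4 + 289·5 + 127·6 = 2585
Carlos: 18·4 + 72·3 + 289·3 + 127·1 = 1282
Yuki: 18·6 + 72·1 + 289·2 + 127·5 = 1393
Theo has the highest Borda score (2585).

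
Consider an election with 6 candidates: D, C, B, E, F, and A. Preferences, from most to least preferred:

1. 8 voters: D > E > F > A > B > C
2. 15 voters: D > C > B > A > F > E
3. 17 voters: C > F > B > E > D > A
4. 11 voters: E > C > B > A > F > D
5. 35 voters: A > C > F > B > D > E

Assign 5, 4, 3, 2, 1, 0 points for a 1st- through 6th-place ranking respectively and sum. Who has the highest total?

D: 8·5 + 15·5 + 17·1 + 11·0 + 35·1 = 167
C: 8·0 + 15·4 + 17·5 + 11·4 + 35·4 = 329
B: 8·1 + 15·3 + 17·3 + 11·3 + 35·2 = 207
E: 8·4 + 15·0 + 17·2 + 11·5 + 35·0 = 121
F: 8·3 + 15·1 + 17·4 + 11·1 + 35·3 = 223
A: 8·2 + 15·2 + 17·0 + 11·2 + 35·5 = 243
C has the highest Borda score (329).

C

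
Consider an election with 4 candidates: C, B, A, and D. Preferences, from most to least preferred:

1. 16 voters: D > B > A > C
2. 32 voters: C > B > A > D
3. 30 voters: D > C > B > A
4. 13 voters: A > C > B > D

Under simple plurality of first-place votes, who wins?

First-place votes: C 32, B 0, A 13, D 46.
D has the most first-place votes.

D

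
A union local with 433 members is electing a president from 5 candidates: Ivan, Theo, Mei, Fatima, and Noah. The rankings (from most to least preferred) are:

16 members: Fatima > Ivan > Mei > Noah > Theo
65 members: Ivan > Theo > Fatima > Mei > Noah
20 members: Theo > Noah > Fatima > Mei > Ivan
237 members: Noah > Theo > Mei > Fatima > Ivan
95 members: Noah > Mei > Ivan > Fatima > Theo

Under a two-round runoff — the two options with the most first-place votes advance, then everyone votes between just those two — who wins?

Round 1 first-place votes: Ivan 65, Theo 20, Mei 0, Fatima 16, Noah 332.
Noah and Ivan advance.
Runoff: Noah is preferred to Ivan by 352 voters; Ivan by 81.
Noah wins the runoff.

Noah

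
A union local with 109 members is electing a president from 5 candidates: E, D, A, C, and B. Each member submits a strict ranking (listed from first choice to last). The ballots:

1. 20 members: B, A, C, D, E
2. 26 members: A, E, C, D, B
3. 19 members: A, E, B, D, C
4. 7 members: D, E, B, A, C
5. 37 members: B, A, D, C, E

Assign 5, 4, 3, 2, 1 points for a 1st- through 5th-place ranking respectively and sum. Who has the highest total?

E: 20·1 + 26·4 + 19·4 + 7·4 + 37·1 = 265
D: 20·2 + 26·2 + 19·2 + 7·5 + 37·3 = 276
A: 20·4 + 26·5 + 19·5 + 7·2 + 37·4 = 467
C: 20·3 + 26·3 + 19·1 + 7·1 + 37·2 = 238
B: 20·5 + 26·1 + 19·3 + 7·3 + 37·5 = 389
A has the highest Borda score (467).

A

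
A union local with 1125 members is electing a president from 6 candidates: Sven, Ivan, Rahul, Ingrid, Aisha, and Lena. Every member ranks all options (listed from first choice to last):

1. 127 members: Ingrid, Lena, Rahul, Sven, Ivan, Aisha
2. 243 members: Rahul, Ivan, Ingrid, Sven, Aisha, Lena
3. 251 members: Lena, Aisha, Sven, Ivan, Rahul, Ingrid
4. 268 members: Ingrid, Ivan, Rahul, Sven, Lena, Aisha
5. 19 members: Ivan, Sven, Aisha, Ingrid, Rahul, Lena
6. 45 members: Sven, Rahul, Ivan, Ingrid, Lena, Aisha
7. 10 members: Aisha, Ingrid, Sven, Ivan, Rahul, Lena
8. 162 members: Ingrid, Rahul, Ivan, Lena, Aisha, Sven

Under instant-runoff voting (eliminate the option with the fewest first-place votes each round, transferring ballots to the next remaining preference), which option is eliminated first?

Aisha

Round 1: Sven 45, Ivan 19, Rahul 243, Ingrid 557, Aisha 10, Lena 251. Eliminate Aisha.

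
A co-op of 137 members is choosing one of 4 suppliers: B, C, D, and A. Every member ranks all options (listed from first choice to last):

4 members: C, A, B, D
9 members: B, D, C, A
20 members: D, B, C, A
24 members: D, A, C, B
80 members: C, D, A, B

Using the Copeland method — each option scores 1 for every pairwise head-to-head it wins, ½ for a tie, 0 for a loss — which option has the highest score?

C

B: loses to C, D, and A → score 0.
C: beats B, D, and A → score 3.
D: beats B and A; loses to C → score 2.
A: beats B; loses to C and D → score 1.
C has the best pairwise record.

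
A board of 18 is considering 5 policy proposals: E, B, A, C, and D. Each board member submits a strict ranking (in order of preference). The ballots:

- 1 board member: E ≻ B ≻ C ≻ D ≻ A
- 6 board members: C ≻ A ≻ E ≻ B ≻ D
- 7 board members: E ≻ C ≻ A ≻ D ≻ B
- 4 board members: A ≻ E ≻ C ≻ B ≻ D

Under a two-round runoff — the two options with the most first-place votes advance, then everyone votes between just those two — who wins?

Round 1 first-place votes: E 8, B 0, A 4, C 6, D 0.
E and C advance.
Runoff: E is preferred to C by 12 voters; C by 6.
E wins the runoff.

E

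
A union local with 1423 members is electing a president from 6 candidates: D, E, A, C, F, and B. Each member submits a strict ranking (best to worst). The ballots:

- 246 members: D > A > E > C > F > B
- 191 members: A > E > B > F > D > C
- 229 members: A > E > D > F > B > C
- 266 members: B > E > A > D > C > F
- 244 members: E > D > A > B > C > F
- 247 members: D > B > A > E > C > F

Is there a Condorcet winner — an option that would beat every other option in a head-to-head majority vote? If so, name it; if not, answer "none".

Checking pairwise contests:
E beats D 930–493.
A beats E 913–510.
D beats A 737–686.
D beats C 1423–0.
D beats F 1232–191.
D beats B 966–457.
Every option loses at least one head-to-head, so there is no Condorcet winner.

none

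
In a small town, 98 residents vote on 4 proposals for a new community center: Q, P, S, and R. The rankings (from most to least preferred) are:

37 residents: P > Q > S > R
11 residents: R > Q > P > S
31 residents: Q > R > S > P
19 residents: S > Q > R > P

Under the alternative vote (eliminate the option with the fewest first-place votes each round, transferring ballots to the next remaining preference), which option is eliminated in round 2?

S

Round 1: Q 31, P 37, S 19, R 11. Eliminate R.
Round 2: Q 42, P 37, S 19. Eliminate S.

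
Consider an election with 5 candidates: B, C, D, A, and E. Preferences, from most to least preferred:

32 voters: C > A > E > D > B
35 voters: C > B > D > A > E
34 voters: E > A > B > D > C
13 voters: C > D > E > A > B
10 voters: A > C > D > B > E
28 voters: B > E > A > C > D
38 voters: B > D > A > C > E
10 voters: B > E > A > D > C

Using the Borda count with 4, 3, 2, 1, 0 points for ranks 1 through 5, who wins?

B

B: 32·0 + 35·3 + 34·2 + 13·0 + 10·1 + 28·4 + 38·4 + 10·4 = 487
C: 32·4 + 35·4 + 34·0 + 13·4 + 10·3 + 28·1 + 38·1 + 10·0 = 416
D: 32·1 + 35·2 + 34·1 + 13·3 + 10·2 + 28·0 + 38·3 + 10·1 = 319
A: 32·3 + 35·1 + 34·3 + 13·1 + 10·4 + 28·2 + 38·2 + 10·2 = 438
E: 32·2 + 35·0 + 34·4 + 13·2 + 10·0 + 28·3 + 38·0 + 10·3 = 340
B has the highest Borda score (487).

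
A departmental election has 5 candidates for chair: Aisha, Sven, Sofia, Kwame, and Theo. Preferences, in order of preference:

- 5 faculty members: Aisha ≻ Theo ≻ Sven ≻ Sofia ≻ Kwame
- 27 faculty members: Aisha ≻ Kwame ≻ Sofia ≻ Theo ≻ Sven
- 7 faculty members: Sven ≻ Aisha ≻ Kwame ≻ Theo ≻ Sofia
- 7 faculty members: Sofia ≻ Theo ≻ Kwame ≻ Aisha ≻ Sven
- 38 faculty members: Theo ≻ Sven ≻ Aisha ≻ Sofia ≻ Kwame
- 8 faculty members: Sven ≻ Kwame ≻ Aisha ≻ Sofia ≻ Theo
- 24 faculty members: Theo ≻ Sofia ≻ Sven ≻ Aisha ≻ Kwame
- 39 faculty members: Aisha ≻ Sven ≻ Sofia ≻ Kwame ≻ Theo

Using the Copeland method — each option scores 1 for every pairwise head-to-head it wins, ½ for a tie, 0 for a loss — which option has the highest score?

Aisha

Aisha: beats Sven, Sofia, Kwame, and Theo → score 4.
Sven: beats Sofia and Kwame; loses to Aisha and Theo → score 2.
Sofia: beats Kwame and Theo; loses to Aisha and Sven → score 2.
Kwame: beats Theo; loses to Aisha, Sven, and Sofia → score 1.
Theo: beats Sven; loses to Aisha, Sofia, and Kwame → score 1.
Aisha has the best pairwise record.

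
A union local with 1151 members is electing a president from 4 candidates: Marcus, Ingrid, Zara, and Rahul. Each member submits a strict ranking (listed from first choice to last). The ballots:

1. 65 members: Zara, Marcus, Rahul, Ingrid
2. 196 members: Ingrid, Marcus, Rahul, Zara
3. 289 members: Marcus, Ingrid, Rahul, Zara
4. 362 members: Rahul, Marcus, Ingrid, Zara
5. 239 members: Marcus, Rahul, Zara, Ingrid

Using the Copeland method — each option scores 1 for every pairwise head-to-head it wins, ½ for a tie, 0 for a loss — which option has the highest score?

Marcus

Marcus: beats Ingrid, Zara, and Rahul → score 3.
Ingrid: beats Zara; loses to Marcus and Rahul → score 1.
Zara: loses to Marcus, Ingrid, and Rahul → score 0.
Rahul: beats Ingrid and Zara; loses to Marcus → score 2.
Marcus has the best pairwise record.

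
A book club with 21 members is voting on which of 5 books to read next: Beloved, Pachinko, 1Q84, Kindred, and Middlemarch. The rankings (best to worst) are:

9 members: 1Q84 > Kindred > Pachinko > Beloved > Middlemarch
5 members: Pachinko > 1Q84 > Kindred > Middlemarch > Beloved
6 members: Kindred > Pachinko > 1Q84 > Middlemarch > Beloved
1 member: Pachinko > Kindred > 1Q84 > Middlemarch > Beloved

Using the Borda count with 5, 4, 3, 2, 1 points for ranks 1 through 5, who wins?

Beloved: 9·2 + 5·1 + 6·1 + 1·1 = 30
Pachinko: 9·3 + 5·5 + 6·4 + 1·5 = 81
1Q84: 9·5 + 5·4 + 6·3 + 1·3 = 86
Kindred: 9·4 + 5·3 + 6·5 + 1·4 = 85
Middlemarch: 9·1 + 5·2 + 6·2 + 1·2 = 33
1Q84 has the highest Borda score (86).

1Q84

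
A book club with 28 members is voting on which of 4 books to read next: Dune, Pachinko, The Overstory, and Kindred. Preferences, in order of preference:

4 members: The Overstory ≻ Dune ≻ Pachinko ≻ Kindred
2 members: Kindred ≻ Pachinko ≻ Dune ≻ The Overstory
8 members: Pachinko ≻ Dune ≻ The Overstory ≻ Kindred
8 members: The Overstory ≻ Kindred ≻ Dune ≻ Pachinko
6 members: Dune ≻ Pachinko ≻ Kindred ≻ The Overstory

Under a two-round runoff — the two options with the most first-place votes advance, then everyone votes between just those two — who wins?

Pachinko

Round 1 first-place votes: Dune 6, Pachinko 8, The Overstory 12, Kindred 2.
The Overstory and Pachinko advance.
Runoff: The Overstory is preferred to Pachinko by 12 voters; Pachinko by 16.
Pachinko wins the runoff.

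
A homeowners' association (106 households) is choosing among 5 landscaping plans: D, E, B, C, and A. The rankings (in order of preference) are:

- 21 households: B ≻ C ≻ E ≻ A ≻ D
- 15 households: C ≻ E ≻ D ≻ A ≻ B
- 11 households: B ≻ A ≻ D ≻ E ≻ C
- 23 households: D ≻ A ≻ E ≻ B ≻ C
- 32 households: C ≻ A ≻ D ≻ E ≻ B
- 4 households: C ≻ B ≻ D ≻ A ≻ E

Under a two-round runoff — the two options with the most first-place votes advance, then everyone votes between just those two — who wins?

Round 1 first-place votes: D 23, E 0, B 32, C 51, A 0.
C and B advance.
Runoff: C is preferred to B by 51 voters; B by 55.
B wins the runoff.

B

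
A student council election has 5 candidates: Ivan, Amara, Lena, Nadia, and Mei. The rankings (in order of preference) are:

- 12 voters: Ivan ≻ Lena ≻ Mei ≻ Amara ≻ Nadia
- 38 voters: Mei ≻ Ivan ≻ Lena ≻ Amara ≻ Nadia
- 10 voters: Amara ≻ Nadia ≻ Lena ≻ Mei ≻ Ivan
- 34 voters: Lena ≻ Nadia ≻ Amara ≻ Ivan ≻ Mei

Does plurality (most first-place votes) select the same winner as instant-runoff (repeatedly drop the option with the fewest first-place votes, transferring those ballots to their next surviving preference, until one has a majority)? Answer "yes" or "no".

Plurality — first-place votes: Ivan 12, Amara 10, Lena 34, Nadia 0, Mei 38. Winner: Mei.
Instant-runoff — R1 Ivan 12, Amara 10, Lena 34, Nadia 0, Mei 38 (Nadia out); R2 Ivan 12, Amara 10, Lena 34, Mei 38 (Amara out); R3 Ivan 12, Lena 44, Mei 38 (Ivan out); R4 Lena 56, Mei 38 (Lena winner). Winner: Lena.
The two methods disagree.

no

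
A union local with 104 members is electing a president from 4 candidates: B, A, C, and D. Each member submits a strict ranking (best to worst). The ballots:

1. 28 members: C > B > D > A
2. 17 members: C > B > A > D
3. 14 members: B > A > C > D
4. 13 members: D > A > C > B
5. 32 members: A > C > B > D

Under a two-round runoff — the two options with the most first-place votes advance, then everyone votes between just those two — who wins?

Round 1 first-place votes: B 14, A 32, C 45, D 13.
C and A advance.
Runoff: C is preferred to A by 45 voters; A by 59.
A wins the runoff.

A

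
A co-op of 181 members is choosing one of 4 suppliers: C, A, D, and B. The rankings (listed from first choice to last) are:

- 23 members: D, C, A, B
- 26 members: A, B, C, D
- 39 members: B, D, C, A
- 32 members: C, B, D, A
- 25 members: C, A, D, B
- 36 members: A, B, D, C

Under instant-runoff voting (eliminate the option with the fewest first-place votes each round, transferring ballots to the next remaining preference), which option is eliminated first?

D

Round 1: C 57, A 62, D 23, B 39. Eliminate D.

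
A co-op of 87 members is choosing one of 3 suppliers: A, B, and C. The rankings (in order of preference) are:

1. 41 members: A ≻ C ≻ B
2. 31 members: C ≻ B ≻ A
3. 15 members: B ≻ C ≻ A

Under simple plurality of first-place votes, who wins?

First-place votes: A 41, B 15, C 31.
A has the most first-place votes.

A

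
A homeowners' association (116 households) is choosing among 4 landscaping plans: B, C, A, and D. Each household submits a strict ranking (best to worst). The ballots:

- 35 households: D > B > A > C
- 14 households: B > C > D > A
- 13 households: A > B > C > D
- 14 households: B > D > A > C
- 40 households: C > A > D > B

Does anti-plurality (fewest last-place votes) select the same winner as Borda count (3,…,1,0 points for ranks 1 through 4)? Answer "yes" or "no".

Anti-plurality — last-place votes: B 40, C 49, A 14, D 13. Winner: D.
Borda — scores: B 180, C 161, A 168, D 187. Winner: D.
The two methods agree.

yes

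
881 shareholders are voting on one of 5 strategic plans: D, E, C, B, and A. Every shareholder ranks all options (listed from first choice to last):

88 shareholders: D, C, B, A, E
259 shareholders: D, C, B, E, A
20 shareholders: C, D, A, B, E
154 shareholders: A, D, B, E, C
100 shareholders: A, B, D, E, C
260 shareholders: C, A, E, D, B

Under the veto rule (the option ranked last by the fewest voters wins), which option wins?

D

Last-place votes: D 0, E 108, C 254, B 260, A 259.
D is ranked last by the fewest voters, so D wins.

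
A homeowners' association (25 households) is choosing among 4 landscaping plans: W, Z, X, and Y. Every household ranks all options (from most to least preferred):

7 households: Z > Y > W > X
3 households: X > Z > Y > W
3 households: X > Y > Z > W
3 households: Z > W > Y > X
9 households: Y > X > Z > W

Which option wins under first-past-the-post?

Z

First-place votes: W 0, Z 10, X 6, Y 9.
Z has the most first-place votes.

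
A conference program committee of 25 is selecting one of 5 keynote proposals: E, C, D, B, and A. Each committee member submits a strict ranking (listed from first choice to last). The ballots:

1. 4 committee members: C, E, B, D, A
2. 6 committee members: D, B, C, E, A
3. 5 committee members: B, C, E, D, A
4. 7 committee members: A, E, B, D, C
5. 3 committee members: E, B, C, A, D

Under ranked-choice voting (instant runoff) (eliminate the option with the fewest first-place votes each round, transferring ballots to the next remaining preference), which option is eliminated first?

E

Round 1: E 3, C 4, D 6, B 5, A 7. Eliminate E.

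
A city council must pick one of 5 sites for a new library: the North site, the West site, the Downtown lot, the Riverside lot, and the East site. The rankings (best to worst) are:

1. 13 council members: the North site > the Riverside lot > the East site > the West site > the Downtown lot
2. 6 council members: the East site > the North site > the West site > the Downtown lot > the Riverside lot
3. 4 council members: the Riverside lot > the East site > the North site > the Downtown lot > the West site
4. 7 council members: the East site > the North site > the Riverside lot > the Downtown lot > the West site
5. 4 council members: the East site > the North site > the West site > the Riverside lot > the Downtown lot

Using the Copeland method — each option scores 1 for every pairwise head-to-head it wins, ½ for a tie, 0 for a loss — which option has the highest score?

the East site

the North site: beats the West site, the Downtown lot, and the Riverside lot; loses to the East site → score 3.
the West site: beats the Downtown lot; loses to the North site, the Riverside lot, and the East site → score 1.
the Downtown lot: loses to the North site, the West site, the Riverside lot, and the East site → score 0.
the Riverside lot: beats the West site and the Downtown lot; ties the East site; loses to the North site → score 2.5.
the East site: beats the North site, the West site, and the Downtown lot; ties the Riverside lot → score 3.5.
the East site has the best pairwise record.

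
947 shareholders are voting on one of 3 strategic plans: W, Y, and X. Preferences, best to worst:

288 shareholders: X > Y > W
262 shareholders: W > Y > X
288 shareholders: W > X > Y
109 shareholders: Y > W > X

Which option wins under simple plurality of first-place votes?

W

First-place votes: W 550, Y 109, X 288.
W has the most first-place votes.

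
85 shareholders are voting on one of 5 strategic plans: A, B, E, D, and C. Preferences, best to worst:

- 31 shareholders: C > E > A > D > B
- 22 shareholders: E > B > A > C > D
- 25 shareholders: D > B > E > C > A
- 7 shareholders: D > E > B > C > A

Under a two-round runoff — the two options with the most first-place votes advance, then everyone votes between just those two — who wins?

C

Round 1 first-place votes: A 0, B 0, E 22, D 32, C 31.
D and C advance.
Runoff: D is preferred to C by 32 voters; C by 53.
C wins the runoff.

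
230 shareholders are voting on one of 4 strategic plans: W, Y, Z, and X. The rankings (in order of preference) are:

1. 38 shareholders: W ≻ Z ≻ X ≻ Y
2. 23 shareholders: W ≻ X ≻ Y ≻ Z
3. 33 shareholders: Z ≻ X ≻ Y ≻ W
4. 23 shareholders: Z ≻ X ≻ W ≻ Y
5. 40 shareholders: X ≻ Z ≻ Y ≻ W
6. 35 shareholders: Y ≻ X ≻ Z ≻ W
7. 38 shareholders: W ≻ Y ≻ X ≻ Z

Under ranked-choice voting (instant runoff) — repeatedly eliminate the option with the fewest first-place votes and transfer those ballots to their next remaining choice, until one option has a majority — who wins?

X

Round 1: W 99, Y 35, Z 56, X 40. Eliminate Y.
Round 2: W 99, Z 56, X 75. Eliminate Z.
Round 3: W 99, X 131. X has a majority.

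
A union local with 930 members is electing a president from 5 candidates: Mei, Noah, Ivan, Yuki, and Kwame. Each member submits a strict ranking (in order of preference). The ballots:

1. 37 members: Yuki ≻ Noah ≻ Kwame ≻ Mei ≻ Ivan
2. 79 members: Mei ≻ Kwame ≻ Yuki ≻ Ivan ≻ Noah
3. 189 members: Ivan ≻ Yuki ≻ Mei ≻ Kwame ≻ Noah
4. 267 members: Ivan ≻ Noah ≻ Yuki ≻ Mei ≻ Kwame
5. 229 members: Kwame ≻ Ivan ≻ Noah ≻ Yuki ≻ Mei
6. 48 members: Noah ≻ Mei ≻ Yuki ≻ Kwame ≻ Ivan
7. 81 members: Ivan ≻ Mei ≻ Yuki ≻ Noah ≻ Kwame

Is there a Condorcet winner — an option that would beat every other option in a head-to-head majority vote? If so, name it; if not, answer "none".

Ivan vs Mei: 766–164 for Ivan.
Ivan vs Noah: 845–85 for Ivan.
Ivan vs Yuki: 766–164 for Ivan.
Ivan vs Kwame: 537–393 for Ivan.
Ivan beats every other option head-to-head.

Ivan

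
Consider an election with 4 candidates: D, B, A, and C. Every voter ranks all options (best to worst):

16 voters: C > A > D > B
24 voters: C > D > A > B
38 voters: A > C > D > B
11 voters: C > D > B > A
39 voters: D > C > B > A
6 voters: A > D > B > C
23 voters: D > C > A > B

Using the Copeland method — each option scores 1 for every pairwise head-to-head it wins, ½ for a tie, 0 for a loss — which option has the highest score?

D: beats B and A; loses to C → score 2.
B: loses to D, A, and C → score 0.
A: beats B; loses to D and C → score 1.
C: beats D, B, and A → score 3.
C has the best pairwise record.

C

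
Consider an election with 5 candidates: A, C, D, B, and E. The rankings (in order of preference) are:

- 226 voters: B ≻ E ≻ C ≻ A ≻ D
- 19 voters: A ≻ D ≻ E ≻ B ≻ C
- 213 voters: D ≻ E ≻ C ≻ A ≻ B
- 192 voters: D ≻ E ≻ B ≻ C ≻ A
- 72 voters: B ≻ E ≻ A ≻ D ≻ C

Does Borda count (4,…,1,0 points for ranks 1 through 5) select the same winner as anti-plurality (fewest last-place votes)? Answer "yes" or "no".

yes

Borda — scores: A 659, C 1070, D 1749, B 1595, E 2147. Winner: E.
Anti-plurality — last-place votes: A 192, C 91, D 226, B 213, E 0. Winner: E.
The two methods agree.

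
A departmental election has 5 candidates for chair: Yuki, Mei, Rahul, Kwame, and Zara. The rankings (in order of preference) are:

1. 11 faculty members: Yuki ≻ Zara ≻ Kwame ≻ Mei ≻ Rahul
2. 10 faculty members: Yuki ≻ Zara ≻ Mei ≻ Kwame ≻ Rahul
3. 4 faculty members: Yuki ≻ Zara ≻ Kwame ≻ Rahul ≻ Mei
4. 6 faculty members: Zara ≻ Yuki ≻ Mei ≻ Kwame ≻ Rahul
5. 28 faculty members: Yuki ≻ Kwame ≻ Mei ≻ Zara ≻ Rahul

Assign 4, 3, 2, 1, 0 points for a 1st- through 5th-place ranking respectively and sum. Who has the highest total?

Yuki

Yuki: 11·4 + 10·4 + 4·4 + 6·3 + 28·4 = 230
Mei: 11·1 + 10·2 + 4·0 + 6·2 + 28·2 = 99
Rahul: 11·0 + 10·0 + 4·1 + 6·0 + 28·0 = 4
Kwame: 11·2 + 10·1 + 4·2 + 6·1 + 28·3 = 130
Zara: 11·3 + 10·3 + 4·3 + 6·4 + 28·1 = 127
Yuki has the highest Borda score (230).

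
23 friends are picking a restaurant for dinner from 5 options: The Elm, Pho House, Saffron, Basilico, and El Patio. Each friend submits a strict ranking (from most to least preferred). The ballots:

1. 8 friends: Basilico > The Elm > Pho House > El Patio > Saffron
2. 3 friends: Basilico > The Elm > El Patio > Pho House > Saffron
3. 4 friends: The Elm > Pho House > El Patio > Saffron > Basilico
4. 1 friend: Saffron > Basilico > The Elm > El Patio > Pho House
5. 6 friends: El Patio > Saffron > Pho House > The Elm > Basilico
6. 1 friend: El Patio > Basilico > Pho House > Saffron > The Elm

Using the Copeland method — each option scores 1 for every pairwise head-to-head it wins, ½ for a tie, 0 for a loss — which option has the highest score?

Basilico

The Elm: beats Pho House, Saffron, and El Patio; loses to Basilico → score 3.
Pho House: beats Saffron and El Patio; loses to The Elm and Basilico → score 2.
Saffron: loses to The Elm, Pho House, Basilico, and El Patio → score 0.
Basilico: beats The Elm, Pho House, Saffron, and El Patio → score 4.
El Patio: beats Saffron; loses to The Elm, Pho House, and Basilico → score 1.
Basilico has the best pairwise record.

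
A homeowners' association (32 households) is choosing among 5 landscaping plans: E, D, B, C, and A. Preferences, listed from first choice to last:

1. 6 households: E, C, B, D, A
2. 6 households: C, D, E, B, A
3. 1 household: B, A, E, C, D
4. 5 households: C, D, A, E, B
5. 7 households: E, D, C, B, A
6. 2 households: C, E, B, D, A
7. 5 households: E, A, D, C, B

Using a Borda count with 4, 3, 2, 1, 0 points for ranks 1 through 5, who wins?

E: 6·4 + 6·2 + 1·2 + 5·1 + 7·4 + 2·3 + 5·4 = 97
D: 6·1 + 6·3 + 1·0 + 5·3 + 7·3 + 2·1 + 5·2 = 72
B: 6·2 + 6·1 + 1·4 + 5·0 + 7·1 + 2·2 + 5·0 = 33
C: 6·3 + 6·4 + 1·1 + 5·4 + 7·2 + 2·4 + 5·1 = 90
A: 6·0 + 6·0 + 1·3 + 5·2 + 7·0 + 2·0 + 5·3 = 28
E has the highest Borda score (97).

E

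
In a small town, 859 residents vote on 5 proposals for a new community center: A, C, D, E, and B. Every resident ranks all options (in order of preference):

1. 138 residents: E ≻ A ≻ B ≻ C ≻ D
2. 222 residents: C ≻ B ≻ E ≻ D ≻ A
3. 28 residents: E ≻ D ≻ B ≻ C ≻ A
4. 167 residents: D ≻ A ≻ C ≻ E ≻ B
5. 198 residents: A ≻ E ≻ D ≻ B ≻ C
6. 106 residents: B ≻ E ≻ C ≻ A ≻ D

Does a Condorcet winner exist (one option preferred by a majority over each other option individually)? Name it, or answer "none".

E

E vs A: 494–365 for E.
E vs C: 470–389 for E.
E vs D: 692–167 for E.
E vs B: 531–328 for E.
E beats every other option head-to-head.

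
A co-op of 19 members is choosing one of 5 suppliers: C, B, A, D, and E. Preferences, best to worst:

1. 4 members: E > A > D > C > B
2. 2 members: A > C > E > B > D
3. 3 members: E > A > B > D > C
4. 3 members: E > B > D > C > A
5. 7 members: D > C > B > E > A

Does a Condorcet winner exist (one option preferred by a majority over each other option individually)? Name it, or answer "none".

E

E vs C: 10–9 for E.
E vs B: 12–7 for E.
E vs A: 17–2 for E.
E vs D: 12–7 for E.
E beats every other option head-to-head.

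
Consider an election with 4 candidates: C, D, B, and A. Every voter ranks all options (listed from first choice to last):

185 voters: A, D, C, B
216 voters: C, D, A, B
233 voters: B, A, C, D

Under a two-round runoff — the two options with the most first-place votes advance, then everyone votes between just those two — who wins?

Round 1 first-place votes: C 216, D 0, B 233, A 185.
B and C advance.
Runoff: B is preferred to C by 233 voters; C by 401.
C wins the runoff.

C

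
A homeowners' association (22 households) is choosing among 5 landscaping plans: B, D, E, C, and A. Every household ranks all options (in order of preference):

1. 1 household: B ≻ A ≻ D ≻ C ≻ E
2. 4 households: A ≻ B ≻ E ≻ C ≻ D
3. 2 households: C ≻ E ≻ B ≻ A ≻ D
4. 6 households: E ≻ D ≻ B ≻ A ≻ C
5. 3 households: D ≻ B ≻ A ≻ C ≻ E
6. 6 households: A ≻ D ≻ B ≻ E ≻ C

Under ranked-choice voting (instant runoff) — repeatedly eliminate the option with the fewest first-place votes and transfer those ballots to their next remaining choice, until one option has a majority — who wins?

A

Round 1: B 1, D 3, E 6, C 2, A 10. Eliminate B.
Round 2: D 3, E 6, C 2, A 11. Eliminate C.
Round 3: D 3, E 8, A 11. Eliminate D.
Round 4: E 8, A 14. A has a majority.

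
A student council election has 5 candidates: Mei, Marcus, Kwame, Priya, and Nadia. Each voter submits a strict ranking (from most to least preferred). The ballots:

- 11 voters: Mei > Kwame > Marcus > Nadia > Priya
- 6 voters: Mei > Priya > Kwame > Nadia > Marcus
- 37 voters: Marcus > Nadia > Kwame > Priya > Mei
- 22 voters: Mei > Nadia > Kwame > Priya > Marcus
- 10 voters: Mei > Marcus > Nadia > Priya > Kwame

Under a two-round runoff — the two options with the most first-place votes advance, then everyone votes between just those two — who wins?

Round 1 first-place votes: Mei 49, Marcus 37, Kwame 0, Priya 0, Nadia 0.
Mei and Marcus advance.
Runoff: Mei is preferred to Marcus by 49 voters; Marcus by 37.
Mei wins the runoff.

Mei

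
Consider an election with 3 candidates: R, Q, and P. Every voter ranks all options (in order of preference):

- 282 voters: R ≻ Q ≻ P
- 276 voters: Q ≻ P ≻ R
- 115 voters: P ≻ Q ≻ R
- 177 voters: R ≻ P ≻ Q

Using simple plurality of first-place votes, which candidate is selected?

R

First-place votes: R 459, Q 276, P 115.
R has the most first-place votes.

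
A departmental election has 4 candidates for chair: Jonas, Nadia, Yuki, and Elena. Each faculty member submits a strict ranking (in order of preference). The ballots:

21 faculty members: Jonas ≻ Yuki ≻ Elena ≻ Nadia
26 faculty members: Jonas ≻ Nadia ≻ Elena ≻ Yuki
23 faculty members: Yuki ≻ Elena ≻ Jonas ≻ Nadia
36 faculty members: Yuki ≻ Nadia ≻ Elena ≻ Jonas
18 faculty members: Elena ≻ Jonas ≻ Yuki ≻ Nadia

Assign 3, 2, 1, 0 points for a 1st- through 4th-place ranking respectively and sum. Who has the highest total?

Yuki

Jonas: 21·3 + 26·3 + 23·1 + 36·0 + 18·2 = 200
Nadia: 21·0 + 26·2 + 23·0 + 36·2 + 18·0 = 124
Yuki: 21·2 + 26·0 + 23·3 + 36·3 + 18·1 = 237
Elena: 21·1 + 26·1 + 23·2 + 36·1 + 18·3 = 183
Yuki has the highest Borda score (237).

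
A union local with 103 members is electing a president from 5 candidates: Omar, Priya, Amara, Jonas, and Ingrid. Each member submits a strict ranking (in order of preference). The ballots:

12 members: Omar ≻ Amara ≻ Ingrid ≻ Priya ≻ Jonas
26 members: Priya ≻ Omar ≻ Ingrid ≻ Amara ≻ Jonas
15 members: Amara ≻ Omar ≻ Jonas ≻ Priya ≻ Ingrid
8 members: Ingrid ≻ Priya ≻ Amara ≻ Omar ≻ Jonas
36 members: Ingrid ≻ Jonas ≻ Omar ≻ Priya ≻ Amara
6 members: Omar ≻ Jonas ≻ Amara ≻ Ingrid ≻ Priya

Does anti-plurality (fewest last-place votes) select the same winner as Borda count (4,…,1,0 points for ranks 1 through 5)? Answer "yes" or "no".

Anti-plurality — last-place votes: Omar 0, Priya 6, Amara 36, Jonas 46, Ingrid 15. Winner: Omar.
Borda — scores: Omar 275, Priya 191, Amara 150, Jonas 156, Ingrid 258. Winner: Omar.
The two methods agree.

yes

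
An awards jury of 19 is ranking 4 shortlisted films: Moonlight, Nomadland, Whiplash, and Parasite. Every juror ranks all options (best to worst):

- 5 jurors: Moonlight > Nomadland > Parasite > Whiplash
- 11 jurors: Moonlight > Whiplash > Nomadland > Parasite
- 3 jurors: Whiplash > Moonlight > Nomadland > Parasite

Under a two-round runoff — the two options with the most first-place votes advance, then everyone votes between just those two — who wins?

Moonlight

Round 1 first-place votes: Moonlight 16, Nomadland 0, Whiplash 3, Parasite 0.
Moonlight and Whiplash advance.
Runoff: Moonlight is preferred to Whiplash by 16 voters; Whiplash by 3.
Moonlight wins the runoff.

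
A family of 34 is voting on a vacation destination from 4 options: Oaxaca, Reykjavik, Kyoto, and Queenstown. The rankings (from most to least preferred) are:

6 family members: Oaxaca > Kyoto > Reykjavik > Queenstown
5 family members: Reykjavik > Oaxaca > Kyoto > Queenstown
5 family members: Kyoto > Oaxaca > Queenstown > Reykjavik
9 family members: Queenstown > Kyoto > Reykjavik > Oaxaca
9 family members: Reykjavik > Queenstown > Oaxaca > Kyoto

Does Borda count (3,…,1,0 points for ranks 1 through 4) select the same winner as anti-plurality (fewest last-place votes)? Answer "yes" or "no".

yes

Borda — scores: Oaxaca 47, Reykjavik 57, Kyoto 50, Queenstown 50. Winner: Reykjavik.
Anti-plurality — last-place votes: Oaxaca 9, Reykjavik 5, Kyoto 9, Queenstown 11. Winner: Reykjavik.
The two methods agree.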